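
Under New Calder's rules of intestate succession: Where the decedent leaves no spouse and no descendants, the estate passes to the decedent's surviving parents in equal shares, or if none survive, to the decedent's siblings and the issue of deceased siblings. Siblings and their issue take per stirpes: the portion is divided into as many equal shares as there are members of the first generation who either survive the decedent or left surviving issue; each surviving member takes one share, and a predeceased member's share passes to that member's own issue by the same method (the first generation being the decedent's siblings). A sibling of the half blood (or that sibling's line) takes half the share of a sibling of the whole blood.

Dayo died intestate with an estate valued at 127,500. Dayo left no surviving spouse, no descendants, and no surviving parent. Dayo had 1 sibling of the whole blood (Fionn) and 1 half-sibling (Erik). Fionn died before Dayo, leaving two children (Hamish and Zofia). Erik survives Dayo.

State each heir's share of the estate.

The entire 127,500 passes to the siblings and their issue.
Counting each half-blood sibling's line as half a unit, there are 3/2 units in 127,500, so one unit is 85,000. Whole-blood lines (Fionn) take 85,000 each; half-blood lines (Erik) take 42,500 each.
Fionn's share (85,000) is divided into 2 shares of 42,500: Hamish and Zofia each take 42,500.

Erik: 42,500; Hamish: 42,500; Zofia: 42,500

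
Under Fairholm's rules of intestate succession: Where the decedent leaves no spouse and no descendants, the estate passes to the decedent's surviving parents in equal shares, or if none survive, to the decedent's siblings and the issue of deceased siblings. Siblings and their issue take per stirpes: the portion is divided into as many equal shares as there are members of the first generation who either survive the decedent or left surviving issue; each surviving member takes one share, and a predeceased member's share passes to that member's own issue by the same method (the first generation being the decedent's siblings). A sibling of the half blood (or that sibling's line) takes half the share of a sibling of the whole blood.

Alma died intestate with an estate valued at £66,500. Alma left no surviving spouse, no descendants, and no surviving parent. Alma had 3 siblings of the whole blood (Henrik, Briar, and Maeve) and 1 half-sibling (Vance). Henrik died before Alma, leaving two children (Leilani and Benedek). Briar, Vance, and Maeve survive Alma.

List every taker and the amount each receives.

The entire £66,500 passes to the siblings and their issue.
Counting each half-blood sibling's line as half a unit, there are 7/2 units in £66,500, so one unit is £19,000. Whole-blood lines (Henrik, Briar, and Maeve) take £19,000 each; half-blood lines (Vance) take £9,500 each.
Henrik's share (£19,000) is divided into 2 shares of £9,500: Leilani and Benedek each take £9,500.

Leilani: £9,500; Benedek: £9,500; Briar: £19,000; Vance: £9,500; Maeve: £19,000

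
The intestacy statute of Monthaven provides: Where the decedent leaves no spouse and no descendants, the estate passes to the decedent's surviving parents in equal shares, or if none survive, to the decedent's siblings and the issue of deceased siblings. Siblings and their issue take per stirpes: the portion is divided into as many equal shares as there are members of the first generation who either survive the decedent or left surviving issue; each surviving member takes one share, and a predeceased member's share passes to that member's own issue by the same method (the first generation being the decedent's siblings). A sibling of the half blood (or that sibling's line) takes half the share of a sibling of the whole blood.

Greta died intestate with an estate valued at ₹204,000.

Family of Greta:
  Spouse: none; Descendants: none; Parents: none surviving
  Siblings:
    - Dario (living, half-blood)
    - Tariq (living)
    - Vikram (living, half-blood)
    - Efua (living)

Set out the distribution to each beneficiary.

The entire ₹204,000 passes to the siblings and their issue.
Counting each half-blood sibling's line as half a unit, there are 3 units in ₹204,000, so one unit is ₹68,000. Whole-blood lines (Tariq and Efua) take ₹68,000 each; half-blood lines (Dario and Vikram) take ₹34,000 each.

Dario: ₹34,000; Tariq: ₹68,000; Vikram: ₹34,000; Efua: ₹68,000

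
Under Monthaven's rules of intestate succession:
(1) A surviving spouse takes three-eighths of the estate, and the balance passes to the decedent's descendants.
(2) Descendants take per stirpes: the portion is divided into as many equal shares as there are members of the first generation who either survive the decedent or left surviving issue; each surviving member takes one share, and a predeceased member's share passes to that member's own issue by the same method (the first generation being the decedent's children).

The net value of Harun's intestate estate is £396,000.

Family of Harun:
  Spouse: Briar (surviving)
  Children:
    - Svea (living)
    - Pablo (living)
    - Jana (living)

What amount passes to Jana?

Jana receives £82,500.

Briar takes three-eighths of £396,000 = £148,500. The remaining £247,500 passes to the descendants.
The descendants' portion (£247,500) is divided into 3 shares of £82,500: Svea, Pablo, and Jana each take £82,500.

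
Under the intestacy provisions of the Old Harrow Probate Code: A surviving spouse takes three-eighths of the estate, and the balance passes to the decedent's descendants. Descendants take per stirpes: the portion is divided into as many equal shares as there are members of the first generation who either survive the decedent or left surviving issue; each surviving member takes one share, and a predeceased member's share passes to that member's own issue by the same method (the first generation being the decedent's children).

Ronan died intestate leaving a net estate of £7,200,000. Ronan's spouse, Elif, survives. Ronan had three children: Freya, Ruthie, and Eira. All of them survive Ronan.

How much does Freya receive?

Freya receives £1,500,000.

Elif takes three-eighths of £7,200,000 = £2,700,000. The remaining £4,500,000 passes to the descendants.
The descendants' portion (£4,500,000) is divided into 3 shares of £1,500,000: Freya, Ruthie, and Eira each take £1,500,000.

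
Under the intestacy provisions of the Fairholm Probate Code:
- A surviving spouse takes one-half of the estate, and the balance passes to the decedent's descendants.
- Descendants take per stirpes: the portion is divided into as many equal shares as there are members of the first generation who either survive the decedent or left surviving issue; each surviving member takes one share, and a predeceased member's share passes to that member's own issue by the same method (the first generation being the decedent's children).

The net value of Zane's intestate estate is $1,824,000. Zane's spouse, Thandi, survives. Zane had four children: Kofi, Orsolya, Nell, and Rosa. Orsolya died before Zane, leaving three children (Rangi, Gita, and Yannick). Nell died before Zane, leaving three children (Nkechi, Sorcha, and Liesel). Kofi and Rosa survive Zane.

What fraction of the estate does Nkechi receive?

Thandi takes one-half of $1,824,000 = $912,000. The remaining $912,000 passes to the descendants.
The descendants' portion ($912,000) is divided into 4 shares of $228,000: Kofi and Rosa each take $228,000; Orsolya's $228,000 share passes to Orsolya's issue; Nell's $228,000 share passes to Nell's issue.
Orsolya's share ($228,000) is divided into 3 shares of $76,000: Rangi, Gita, and Yannick each take $76,000.
Nell's share ($228,000) is divided into 3 shares of $76,000: Nkechi, Sorcha, and Liesel each take $76,000.

Nkechi receives 1/24 of the estate.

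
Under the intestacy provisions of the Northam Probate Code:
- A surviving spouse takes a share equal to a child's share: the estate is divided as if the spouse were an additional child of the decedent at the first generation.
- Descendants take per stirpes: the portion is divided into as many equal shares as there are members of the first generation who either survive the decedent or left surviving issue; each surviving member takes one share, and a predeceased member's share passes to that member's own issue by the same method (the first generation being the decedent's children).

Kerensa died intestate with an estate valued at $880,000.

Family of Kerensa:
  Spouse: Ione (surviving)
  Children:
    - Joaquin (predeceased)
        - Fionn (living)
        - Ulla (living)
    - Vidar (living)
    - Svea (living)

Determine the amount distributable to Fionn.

The spouse counts as an additional share at the children's level, so there are 4 primary shares of $220,000. Ione takes one such share ($220,000).
The children's combined portion ($660,000) is divided into 3 shares of $220,000: Vidar and Svea each take $220,000; Joaquin's $220,000 share passes to Joaquin's issue.
Joaquin's share ($220,000) is divided into 2 shares of $110,000: Fionn and Ulla each take $110,000.

Fionn receives $110,000.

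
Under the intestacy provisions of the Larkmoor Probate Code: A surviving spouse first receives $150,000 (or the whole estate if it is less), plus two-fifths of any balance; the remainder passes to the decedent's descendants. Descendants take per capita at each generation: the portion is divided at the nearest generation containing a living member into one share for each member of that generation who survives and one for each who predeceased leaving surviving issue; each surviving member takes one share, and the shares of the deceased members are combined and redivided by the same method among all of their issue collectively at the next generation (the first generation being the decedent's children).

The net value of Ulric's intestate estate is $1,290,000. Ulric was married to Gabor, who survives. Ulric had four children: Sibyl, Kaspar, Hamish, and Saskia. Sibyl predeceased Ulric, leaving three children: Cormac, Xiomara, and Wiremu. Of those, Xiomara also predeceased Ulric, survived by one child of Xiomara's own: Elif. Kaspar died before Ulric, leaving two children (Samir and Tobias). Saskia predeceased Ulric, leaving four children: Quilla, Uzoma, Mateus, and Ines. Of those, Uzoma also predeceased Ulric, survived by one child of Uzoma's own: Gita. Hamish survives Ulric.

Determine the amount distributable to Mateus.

Mateus receives $57,000.

Gabor first takes $150,000, leaving a balance of $1,140,000. Gabor then takes two-fifths of the balance ($456,000), for a total of $606,000. The remaining $684,000 passes to the descendants.
The descendants' portion ($684,000) is divided at the children's generation into 4 shares of $171,000. Hamish takes $171,000. The 3 shares of the deceased (Sibyl, Kaspar, and Saskia) are combined into a pool of $513,000.
That pool ($513,000) is divided at the grandchildren's generation into 9 shares of $57,000. Cormac, Wiremu, Samir, Tobias, Quilla, Mateus, and Ines each take $57,000. The 2 shares of the deceased (Xiomara and Uzoma) are combined into a pool of $114,000.
That pool ($114,000) is divided at the great-grandchildren's generation equally among Elif and Gita: $57,000 each.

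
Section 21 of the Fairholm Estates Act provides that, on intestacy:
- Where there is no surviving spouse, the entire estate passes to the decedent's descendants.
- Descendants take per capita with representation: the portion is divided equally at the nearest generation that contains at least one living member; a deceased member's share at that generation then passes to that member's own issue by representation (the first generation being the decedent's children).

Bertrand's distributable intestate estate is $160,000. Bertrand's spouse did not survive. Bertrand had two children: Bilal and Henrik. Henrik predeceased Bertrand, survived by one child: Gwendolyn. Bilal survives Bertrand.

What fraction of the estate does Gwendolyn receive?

Gwendolyn receives 1/2 of the estate.

The entire $160,000 passes to the descendants.
That amount ($160,000) is divided into 2 shares of $80,000: Bilal takes $80,000; Henrik's $80,000 share passes to Henrik's issue.
Henrik's share ($80,000) passes entirely to Gwendolyn.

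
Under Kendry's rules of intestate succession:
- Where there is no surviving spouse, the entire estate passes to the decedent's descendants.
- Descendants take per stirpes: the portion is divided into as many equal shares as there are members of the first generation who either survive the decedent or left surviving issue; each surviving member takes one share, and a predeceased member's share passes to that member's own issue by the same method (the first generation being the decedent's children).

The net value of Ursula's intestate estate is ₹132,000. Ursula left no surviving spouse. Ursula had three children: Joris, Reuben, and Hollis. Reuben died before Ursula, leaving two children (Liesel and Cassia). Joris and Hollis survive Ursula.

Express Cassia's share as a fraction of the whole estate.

Cassia receives 1/6 of the estate.

The entire ₹132,000 passes to the descendants.
That amount (₹132,000) is divided into 3 shares of ₹44,000: Joris and Hollis each take ₹44,000; Reuben's ₹44,000 share passes to Reuben's issue.
Reuben's share (₹44,000) is divided into 2 shares of ₹22,000: Liesel and Cassia each take ₹22,000.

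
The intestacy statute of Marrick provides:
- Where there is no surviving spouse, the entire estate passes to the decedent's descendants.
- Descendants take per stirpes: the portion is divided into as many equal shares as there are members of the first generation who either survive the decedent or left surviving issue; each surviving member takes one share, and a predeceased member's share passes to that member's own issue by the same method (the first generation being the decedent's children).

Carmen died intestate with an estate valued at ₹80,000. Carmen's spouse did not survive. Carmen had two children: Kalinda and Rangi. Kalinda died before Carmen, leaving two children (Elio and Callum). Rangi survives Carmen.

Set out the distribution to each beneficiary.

The entire ₹80,000 passes to the descendants.
That amount (₹80,000) is divided into 2 shares of ₹40,000: Rangi takes ₹40,000; Kalinda's ₹40,000 share passes to Kalinda's issue.
Kalinda's share (₹40,000) is divided into 2 shares of ₹20,000: Elio and Callum each take ₹20,000.

Elio: ₹20,000; Callum: ₹20,000; Rangi: ₹40,000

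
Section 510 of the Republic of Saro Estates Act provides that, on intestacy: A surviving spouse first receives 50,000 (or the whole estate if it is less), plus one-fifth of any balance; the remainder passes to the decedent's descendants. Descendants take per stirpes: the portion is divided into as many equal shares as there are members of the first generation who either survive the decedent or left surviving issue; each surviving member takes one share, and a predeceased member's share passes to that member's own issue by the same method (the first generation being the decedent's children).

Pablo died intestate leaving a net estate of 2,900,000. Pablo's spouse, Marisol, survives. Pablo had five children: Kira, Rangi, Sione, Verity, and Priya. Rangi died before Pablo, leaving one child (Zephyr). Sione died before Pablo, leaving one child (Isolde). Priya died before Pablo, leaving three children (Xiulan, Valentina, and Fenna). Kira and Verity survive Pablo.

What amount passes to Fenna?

Marisol first takes 50,000, leaving a balance of 2,850,000. Marisol then takes one-fifth of the balance (570,000), for a total of 620,000. The remaining 2,280,000 passes to the descendants.
The descendants' portion (2,280,000) is divided into 5 shares of 456,000: Kira and Verity each take 456,000; Rangi's 456,000 share passes to Rangi's issue; Sione's 456,000 share passes to Sione's issue; Priya's 456,000 share passes to Priya's issue.
Rangi's share (456,000) passes entirely to Zephyr.
Sione's share (456,000) passes entirely to Isolde.
Priya's share (456,000) is divided into 3 shares of 152,000: Xiulan, Valentina, and Fenna each take 152,000.

Fenna receives 152,000.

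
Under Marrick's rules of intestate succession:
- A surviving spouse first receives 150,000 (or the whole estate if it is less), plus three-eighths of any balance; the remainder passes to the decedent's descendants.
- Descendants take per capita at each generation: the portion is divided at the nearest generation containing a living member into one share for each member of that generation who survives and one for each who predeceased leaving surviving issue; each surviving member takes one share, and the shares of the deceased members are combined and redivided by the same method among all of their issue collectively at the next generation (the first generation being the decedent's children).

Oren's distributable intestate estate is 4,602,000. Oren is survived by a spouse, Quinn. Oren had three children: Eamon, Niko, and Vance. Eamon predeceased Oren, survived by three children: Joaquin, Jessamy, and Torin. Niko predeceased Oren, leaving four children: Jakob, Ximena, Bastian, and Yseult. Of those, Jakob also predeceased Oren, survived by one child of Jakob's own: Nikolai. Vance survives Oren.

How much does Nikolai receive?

Quinn first takes 150,000, leaving a balance of 4,452,000. Quinn then takes three-eighths of the balance (1,669,500), for a total of 1,819,500. The remaining 2,782,500 passes to the descendants.
The descendants' portion (2,782,500) is divided at the children's generation into 3 shares of 927,500. Vance takes 927,500. The 2 shares of the deceased (Eamon and Niko) are combined into a pool of 1,855,000.
That pool (1,855,000) is divided at the grandchildren's generation into 7 shares of 265,000. Joaquin, Jessamy, Torin, Ximena, Bastian, and Yseult each take 265,000. The remaining share for the deceased Jakob (265,000) is carried to the next generation.
That pool (265,000) passes entirely to Nikolai, the sole taker at the great-grandchildren's generation.

Nikolai receives 265,000.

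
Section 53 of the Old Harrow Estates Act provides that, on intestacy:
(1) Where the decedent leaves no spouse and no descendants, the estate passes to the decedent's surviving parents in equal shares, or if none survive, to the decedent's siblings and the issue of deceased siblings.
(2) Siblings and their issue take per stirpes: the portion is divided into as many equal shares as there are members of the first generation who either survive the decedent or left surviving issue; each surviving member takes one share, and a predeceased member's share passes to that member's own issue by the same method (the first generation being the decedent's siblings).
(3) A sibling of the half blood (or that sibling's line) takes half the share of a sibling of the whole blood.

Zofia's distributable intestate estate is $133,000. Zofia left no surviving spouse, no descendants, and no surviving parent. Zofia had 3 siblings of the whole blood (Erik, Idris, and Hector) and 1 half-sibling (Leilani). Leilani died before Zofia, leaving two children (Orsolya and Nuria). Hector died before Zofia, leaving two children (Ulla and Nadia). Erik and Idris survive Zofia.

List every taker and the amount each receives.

The entire $133,000 passes to the siblings and their issue.
Counting each half-blood sibling's line as half a unit, there are 7/2 units in $133,000, so one unit is $38,000. Whole-blood lines (Erik, Idris, and Hector) take $38,000 each; half-blood lines (Leilani) take $19,000 each.
Leilani's share ($19,000) is divided into 2 shares of $9,500: Orsolya and Nuria each take $9,500.
Hector's share ($38,000) is divided into 2 shares of $19,000: Ulla and Nadia each take $19,000.

Orsolya: $9,500; Nuria: $9,500; Erik: $38,000; Idris: $38,000; Ulla: $19,000; Nadia: $19,000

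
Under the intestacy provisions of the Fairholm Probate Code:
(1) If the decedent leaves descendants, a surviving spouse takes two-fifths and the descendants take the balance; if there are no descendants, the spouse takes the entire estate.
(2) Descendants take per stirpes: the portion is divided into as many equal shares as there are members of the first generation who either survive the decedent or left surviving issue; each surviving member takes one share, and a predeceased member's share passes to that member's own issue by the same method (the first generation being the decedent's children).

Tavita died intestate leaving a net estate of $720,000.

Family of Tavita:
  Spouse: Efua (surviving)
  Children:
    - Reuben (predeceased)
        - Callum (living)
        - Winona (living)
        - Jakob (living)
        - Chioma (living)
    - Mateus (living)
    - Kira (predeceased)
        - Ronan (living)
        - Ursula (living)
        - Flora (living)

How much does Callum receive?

Efua takes two-fifths of $720,000 = $288,000. The remaining $432,000 passes to the descendants.
The descendants' portion ($432,000) is divided into 3 shares of $144,000: Mateus takes $144,000; Reuben's $144,000 share passes to Reuben's issue; Kira's $144,000 share passes to Kira's issue.
Reuben's share ($144,000) is divided into 4 shares of $36,000: Callum, Winona, Jakob, and Chioma each take $36,000.
Kira's share ($144,000) is divided into 3 shares of $48,000: Ronan, Ursula, and Flora each take $48,000.

Callum receives $36,000.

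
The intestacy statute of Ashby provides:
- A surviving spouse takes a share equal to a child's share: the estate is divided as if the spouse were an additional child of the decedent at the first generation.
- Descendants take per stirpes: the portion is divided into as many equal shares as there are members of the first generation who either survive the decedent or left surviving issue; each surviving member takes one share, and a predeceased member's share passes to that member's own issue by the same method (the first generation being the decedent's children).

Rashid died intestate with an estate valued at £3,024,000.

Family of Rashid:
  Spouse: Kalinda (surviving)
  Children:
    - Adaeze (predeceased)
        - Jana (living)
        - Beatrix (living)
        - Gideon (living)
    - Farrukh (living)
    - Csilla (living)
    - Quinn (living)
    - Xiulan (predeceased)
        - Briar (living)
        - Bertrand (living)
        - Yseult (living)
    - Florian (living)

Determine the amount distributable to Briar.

Briar receives £144,000.

The spouse counts as an additional share at the children's level, so there are 7 primary shares of £432,000. Kalinda takes one such share (£432,000).
The children's combined portion (£2,592,000) is divided into 6 shares of £432,000: Farrukh, Csilla, Quinn, and Florian each take £432,000; Adaeze's £432,000 share passes to Adaeze's issue; Xiulan's £432,000 share passes to Xiulan's issue.
Adaeze's share (£432,000) is divided into 3 shares of £144,000: Jana, Beatrix, and Gideon each take £144,000.
Xiulan's share (£432,000) is divided into 3 shares of £144,000: Briar, Bertrand, and Yseult each take £144,000.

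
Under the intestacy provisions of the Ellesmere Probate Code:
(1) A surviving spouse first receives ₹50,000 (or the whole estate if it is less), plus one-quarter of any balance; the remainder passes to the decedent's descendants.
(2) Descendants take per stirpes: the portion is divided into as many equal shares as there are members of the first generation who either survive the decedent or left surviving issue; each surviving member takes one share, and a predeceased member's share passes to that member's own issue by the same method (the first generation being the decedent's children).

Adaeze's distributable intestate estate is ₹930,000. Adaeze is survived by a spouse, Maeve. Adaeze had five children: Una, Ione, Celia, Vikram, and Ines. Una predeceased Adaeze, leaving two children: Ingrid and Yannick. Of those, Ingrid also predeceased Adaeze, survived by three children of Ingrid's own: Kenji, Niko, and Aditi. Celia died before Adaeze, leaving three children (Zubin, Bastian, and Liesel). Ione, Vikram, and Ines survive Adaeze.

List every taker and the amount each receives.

Maeve first takes ₹50,000, leaving a balance of ₹880,000. Maeve then takes one-quarter of the balance (₹220,000), for a total of ₹270,000. The remaining ₹660,000 passes to the descendants.
The descendants' portion (₹660,000) is divided into 5 shares of ₹132,000: Ione, Vikram, and Ines each take ₹132,000; Una's ₹132,000 share passes to Una's issue; Celia's ₹132,000 share passes to Celia's issue.
Una's share (₹132,000) is divided into 2 shares of ₹66,000: Yannick takes ₹66,000; Ingrid's ₹66,000 share passes to Ingrid's issue.
Ingrid's share (₹66,000) is divided into 3 shares of ₹22,000: Kenji, Niko, and Aditi each take ₹22,000.
Celia's share (₹132,000) is divided into 3 shares of ₹44,000: Zubin, Bastian, and Liesel each take ₹44,000.

Maeve: ₹270,000; Kenji: ₹22,000; Niko: ₹22,000; Aditi: ₹22,000; Yannick: ₹66,000; Ione: ₹132,000; Zubin: ₹44,000; Bastian: ₹44,000; Liesel: ₹44,000; Vikram: ₹132,000; Ines: ₹132,000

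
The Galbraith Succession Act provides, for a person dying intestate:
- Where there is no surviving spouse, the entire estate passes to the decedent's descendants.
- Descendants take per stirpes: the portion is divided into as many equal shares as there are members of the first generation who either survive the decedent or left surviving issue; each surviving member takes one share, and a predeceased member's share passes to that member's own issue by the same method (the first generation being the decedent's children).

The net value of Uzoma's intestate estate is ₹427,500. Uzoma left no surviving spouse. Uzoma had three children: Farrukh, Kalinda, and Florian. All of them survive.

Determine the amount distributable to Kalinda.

Kalinda receives ₹142,500.

The entire ₹427,500 passes to the descendants.
That amount (₹427,500) is divided into 3 shares of ₹142,500: Farrukh, Kalinda, and Florian each take ₹142,500.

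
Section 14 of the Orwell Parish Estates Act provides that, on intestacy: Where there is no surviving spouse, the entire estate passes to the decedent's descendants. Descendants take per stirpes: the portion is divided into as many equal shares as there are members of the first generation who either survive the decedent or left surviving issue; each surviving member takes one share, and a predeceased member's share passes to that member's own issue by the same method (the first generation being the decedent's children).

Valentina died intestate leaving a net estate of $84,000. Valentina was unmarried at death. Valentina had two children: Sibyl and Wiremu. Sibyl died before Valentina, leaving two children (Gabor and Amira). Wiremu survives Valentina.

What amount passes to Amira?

Amira receives $21,000.

The entire $84,000 passes to the descendants.
That amount ($84,000) is divided into 2 shares of $42,000: Wiremu takes $42,000; Sibyl's $42,000 share passes to Sibyl's issue.
Sibyl's share ($42,000) is divided into 2 shares of $21,000: Gabor and Amira each take $21,000.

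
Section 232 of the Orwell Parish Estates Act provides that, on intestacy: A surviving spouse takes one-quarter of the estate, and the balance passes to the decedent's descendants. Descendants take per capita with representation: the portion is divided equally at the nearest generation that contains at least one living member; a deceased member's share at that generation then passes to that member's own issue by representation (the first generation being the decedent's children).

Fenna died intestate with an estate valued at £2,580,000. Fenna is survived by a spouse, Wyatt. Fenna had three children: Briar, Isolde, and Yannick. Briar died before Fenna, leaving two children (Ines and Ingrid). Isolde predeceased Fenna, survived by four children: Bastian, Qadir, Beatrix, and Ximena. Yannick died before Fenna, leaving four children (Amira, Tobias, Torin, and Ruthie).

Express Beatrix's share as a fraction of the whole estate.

Beatrix receives 3/40 of the estate.

Wyatt takes one-quarter of £2,580,000 = £645,000. The remaining £1,935,000 passes to the descendants.
No child survives, so the initial division is made at the grandchildren's generation.
The descendants' portion (£1,935,000) is divided into 10 shares of £193,500: Ines, Ingrid, Bastian, Qadir, Beatrix, Ximena, Amira, Tobias, Torin, and Ruthie each take £193,500.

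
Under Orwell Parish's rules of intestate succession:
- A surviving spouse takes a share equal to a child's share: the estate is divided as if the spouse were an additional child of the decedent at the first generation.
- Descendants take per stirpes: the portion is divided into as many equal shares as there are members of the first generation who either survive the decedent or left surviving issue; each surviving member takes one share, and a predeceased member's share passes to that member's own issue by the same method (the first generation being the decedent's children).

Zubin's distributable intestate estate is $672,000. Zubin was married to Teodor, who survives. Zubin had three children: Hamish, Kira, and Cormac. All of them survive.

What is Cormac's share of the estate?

The spouse counts as an additional share at the children's level, so there are 4 primary shares of $168,000. Teodor takes one such share ($168,000).
The children's combined portion ($504,000) is divided into 3 shares of $168,000: Hamish, Kira, and Cormac each take $168,000.

Cormac receives $168,000.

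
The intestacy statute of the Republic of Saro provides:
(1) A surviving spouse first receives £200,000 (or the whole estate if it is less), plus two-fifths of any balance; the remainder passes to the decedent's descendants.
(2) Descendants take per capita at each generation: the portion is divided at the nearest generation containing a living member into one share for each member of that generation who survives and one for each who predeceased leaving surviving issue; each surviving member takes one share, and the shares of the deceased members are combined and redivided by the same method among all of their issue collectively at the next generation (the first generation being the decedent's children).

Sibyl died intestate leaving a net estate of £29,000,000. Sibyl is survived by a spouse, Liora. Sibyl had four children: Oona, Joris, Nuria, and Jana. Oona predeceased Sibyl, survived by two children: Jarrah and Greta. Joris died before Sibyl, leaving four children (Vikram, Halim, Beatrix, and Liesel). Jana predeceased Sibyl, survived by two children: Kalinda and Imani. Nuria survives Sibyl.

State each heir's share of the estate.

Liora: £11,720,000; Jarrah: £1,620,000; Greta: £1,620,000; Vikram: £1,620,000; Halim: £1,620,000; Beatrix: £1,620,000; Liesel: £1,620,000; Nuria: £4,320,000; Kalinda: £1,620,000; Imani: £1,620,000

Liora first takes £200,000, leaving a balance of £28,800,000. Liora then takes two-fifths of the balance (£11,520,000), for a total of £11,720,000. The remaining £17,280,000 passes to the descendants.
The descendants' portion (£17,280,000) is divided at the children's generation into 4 shares of £4,320,000. Nuria takes £4,320,000. The 3 shares of the deceased (Oona, Joris, and Jana) are combined into a pool of £12,960,000.
That pool (£12,960,000) is divided at the grandchildren's generation equally among Jarrah, Greta, Vikram, Halim, Beatrix, Liesel, Kalinda, and Imani: £1,620,000 each.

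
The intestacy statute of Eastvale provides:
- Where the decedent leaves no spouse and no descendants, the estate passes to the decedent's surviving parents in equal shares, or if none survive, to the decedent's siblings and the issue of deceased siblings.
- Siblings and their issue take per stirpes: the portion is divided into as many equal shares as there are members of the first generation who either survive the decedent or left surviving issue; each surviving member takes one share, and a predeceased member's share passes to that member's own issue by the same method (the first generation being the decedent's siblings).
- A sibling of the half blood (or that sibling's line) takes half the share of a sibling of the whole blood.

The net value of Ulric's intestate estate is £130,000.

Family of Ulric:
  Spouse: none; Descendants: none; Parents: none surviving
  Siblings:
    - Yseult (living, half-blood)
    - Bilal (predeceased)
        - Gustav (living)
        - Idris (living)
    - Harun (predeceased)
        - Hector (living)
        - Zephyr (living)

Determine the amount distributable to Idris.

Idris receives £26,000.

The entire £130,000 passes to the siblings and their issue.
Counting each half-blood sibling's line as half a unit, there are 5/2 units in £130,000, so one unit is £52,000. Whole-blood lines (Bilal and Harun) take £52,000 each; half-blood lines (Yseult) take £26,000 each.
Bilal's share (£52,000) is divided into 2 shares of £26,000: Gustav and Idris each take £26,000.
Harun's share (£52,000) is divided into 2 shares of £26,000: Hector and Zephyr each take £26,000.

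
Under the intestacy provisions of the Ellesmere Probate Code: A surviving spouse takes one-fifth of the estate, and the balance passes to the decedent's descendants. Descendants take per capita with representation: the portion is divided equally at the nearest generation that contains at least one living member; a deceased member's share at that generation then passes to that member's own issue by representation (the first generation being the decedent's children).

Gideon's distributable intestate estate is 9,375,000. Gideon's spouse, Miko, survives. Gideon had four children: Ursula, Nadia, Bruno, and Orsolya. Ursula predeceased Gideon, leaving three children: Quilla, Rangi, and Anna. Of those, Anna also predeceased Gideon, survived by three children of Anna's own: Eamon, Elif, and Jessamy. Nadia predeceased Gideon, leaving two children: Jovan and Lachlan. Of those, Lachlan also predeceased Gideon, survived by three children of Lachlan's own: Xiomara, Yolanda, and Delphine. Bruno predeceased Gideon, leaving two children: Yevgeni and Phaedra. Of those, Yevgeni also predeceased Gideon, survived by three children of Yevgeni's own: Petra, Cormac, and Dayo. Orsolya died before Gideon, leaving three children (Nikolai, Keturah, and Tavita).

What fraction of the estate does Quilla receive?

Quilla receives 2/25 of the estate.

Miko takes one-fifth of 9,375,000 = 1,875,000. The remaining 7,500,000 passes to the descendants.
No child survives, so the initial division is made at the grandchildren's generation.
The descendants' portion (7,500,000) is divided into 10 shares of 750,000: Quilla, Rangi, Jovan, Phaedra, Nikolai, Keturah, and Tavita each take 750,000; Anna's 750,000 share passes to Anna's issue; Lachlan's 750,000 share passes to Lachlan's issue; Yevgeni's 750,000 share passes to Yevgeni's issue.
Anna's share (750,000) is divided into 3 shares of 250,000: Eamon, Elif, and Jessamy each take 250,000.
Lachlan's share (750,000) is divided into 3 shares of 250,000: Xiomara, Yolanda, and Delphine each take 250,000.
Yevgeni's share (750,000) is divided into 3 shares of 250,000: Petra, Cormac, and Dayo each take 250,000.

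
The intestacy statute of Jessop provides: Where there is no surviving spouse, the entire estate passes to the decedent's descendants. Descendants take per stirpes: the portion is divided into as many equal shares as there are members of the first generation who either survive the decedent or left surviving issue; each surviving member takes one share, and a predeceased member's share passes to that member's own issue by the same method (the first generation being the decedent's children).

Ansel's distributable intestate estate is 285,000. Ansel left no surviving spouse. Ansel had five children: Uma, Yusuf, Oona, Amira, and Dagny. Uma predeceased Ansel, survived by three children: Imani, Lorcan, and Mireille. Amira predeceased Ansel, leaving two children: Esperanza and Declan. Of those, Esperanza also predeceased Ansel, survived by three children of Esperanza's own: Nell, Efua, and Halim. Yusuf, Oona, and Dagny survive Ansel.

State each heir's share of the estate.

Imani: 19,000; Lorcan: 19,000; Mireille: 19,000; Yusuf: 57,000; Oona: 57,000; Nell: 9,500; Efua: 9,500; Halim: 9,500; Declan: 28,500; Dagny: 57,000

The entire 285,000 passes to the descendants.
That amount (285,000) is divided into 5 shares of 57,000: Yusuf, Oona, and Dagny each take 57,000; Uma's 57,000 share passes to Uma's issue; Amira's 57,000 share passes to Amira's issue.
Uma's share (57,000) is divided into 3 shares of 19,000: Imani, Lorcan, and Mireille each take 19,000.
Amira's share (57,000) is divided into 2 shares of 28,500: Declan takes 28,500; Esperanza's 28,500 share passes to Esperanza's issue.
Esperanza's share (28,500) is divided into 3 shares of 9,500: Nell, Efua, and Halim each take 9,500.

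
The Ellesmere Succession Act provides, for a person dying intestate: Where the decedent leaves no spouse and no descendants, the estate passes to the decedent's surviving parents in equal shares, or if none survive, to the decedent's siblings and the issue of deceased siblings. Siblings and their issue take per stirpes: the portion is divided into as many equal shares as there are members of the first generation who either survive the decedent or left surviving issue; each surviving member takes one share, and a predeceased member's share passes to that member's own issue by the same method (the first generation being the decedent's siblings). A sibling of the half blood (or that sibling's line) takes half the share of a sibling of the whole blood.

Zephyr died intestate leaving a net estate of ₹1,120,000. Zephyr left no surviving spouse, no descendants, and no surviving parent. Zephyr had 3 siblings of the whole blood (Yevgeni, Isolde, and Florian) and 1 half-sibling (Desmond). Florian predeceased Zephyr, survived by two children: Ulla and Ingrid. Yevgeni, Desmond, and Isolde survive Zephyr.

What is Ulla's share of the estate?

Ulla receives ₹160,000.

The entire ₹1,120,000 passes to the siblings and their issue.
Counting each half-blood sibling's line as half a unit, there are 7/2 units in ₹1,120,000, so one unit is ₹320,000. Whole-blood lines (Yevgeni, Isolde, and Florian) take ₹320,000 each; half-blood lines (Desmond) take ₹160,000 each.
Florian's share (₹320,000) is divided into 2 shares of ₹160,000: Ulla and Ingrid each take ₹160,000.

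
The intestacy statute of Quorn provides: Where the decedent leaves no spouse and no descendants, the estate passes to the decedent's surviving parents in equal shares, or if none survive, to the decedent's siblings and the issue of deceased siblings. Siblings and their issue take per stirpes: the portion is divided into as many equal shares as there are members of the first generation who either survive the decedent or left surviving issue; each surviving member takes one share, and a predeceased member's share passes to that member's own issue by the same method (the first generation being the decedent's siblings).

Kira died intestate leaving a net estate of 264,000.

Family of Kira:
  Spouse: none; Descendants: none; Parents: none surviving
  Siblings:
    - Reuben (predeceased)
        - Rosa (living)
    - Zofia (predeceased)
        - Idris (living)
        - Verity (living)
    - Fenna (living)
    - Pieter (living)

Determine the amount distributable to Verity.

Verity receives 33,000.

The entire 264,000 passes to the siblings and their issue.
That amount (264,000) is divided into 4 shares of 66,000: Fenna and Pieter each take 66,000; Reuben's 66,000 share passes to Reuben's issue; Zofia's 66,000 share passes to Zofia's issue.
Reuben's share (66,000) passes entirely to Rosa.
Zofia's share (66,000) is divided into 2 shares of 33,000: Idris and Verity each take 33,000.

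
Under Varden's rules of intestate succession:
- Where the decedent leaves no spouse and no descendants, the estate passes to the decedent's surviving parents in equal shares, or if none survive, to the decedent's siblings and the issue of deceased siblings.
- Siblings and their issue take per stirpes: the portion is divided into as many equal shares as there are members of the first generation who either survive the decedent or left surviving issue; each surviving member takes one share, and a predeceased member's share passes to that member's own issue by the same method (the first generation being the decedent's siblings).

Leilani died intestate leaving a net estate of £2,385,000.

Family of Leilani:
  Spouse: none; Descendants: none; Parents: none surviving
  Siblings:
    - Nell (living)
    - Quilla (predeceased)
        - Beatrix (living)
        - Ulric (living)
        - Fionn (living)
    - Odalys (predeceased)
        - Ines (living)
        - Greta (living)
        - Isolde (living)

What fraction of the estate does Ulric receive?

Ulric receives 1/9 of the estate.

The entire £2,385,000 passes to the siblings and their issue.
That amount (£2,385,000) is divided into 3 shares of £795,000: Nell takes £795,000; Quilla's £795,000 share passes to Quilla's issue; Odalys's £795,000 share passes to Odalys's issue.
Quilla's share (£795,000) is divided into 3 shares of £265,000: Beatrix, Ulric, and Fionn each take £265,000.
Odalys's share (£795,000) is divided into 3 shares of £265,000: Ines, Greta, and Isolde each take £265,000.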